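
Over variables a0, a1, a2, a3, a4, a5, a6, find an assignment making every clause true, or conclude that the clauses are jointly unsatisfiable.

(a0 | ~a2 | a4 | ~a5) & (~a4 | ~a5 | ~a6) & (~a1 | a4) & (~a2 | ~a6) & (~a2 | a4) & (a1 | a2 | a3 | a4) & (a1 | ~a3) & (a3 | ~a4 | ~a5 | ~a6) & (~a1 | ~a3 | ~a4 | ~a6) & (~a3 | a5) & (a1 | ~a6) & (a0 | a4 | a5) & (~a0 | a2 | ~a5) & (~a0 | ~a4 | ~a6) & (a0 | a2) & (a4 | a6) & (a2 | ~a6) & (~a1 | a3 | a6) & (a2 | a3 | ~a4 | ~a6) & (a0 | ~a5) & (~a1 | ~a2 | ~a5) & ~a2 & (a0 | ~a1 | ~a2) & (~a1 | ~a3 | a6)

Unit clause (~a2) forces a2 = False.
In (a0 | a2) only a0 is left, so a0 = True.
In (a2 | ~a6) only ~a6 is left, so a6 = False.
In (~a0 | a2 | ~a5) only ~a5 is left, so a5 = False.
In (a4 | a6) only a4 is left, so a4 = True.
In (~a3 | a5) only ~a3 is left, so a3 = False.
In (~a1 | a3 | a6) only ~a1 is left, so a1 = False.
All clauses satisfied.

a0 = True; a1 = False; a2 = False; a3 = False; a4 = True; a5 = False; a6 = False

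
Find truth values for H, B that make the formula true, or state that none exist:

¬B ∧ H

H = True, B = False

  ¬B = True
Both conjuncts True, so the formula holds.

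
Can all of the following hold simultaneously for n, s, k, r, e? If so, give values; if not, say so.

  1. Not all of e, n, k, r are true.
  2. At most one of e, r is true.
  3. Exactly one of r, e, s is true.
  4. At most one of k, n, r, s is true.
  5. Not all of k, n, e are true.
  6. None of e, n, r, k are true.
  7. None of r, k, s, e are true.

The formula is unsatisfiable.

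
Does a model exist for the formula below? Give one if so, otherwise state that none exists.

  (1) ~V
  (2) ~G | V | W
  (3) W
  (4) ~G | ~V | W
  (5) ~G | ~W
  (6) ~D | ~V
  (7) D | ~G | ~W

V=F, G=F, D=F, W=T

Unit clause (~V) forces V = False.
Unit clause (W) forces W = True.
In (~G | ~W) only ~G is left, so G = False.
Set D = False.
Check each clause:
  (~V): ~V holds.
  (~G | V | W): ~G holds.
  (W): W holds.
  (~G | ~V | W): ~G holds.
  (~G | ~W): ~G holds.
  (~D | ~V): ~D holds.
  (D | ~G | ~W): ~G holds.
All clauses satisfied.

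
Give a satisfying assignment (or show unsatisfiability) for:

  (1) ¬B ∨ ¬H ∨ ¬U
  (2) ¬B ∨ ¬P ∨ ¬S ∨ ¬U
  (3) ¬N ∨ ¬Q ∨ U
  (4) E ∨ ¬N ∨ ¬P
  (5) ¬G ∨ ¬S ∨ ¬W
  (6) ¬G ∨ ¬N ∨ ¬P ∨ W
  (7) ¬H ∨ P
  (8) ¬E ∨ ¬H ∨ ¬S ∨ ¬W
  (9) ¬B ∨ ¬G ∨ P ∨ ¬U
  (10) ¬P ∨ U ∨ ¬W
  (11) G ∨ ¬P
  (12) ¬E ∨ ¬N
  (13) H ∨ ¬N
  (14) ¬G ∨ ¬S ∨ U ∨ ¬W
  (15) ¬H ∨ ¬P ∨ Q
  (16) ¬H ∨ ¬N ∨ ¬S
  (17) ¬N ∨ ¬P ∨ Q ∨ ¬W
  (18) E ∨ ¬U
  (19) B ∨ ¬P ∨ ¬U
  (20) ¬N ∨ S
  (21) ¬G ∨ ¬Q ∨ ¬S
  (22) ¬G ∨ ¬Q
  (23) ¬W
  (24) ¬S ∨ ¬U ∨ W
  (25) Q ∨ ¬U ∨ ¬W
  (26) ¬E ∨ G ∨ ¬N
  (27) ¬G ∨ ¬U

Unit clause (¬W) forces W = False.
Set Q = False.
Set U = False.
Set B = True.
Try N = True:
  (¬E ∨ ¬N) forces E = False.
  (E ∨ ¬N ∨ ¬P) forces P = False.
  (¬H ∨ P) forces H = False.
  clause (H ∨ ¬N) is falsified — backtrack.
So N = False.
Try H = True:
  (¬H ∨ P) forces P = True.
  clause (¬H ∨ ¬P ∨ Q) is falsified — backtrack.
So H = False.
Set G = False.
  then (G ∨ ¬P) forces P = False.
Set S = True.
Set E = False.
All clauses satisfied.

Q = False; U = False; B = True; N = False; H = False; G = False; P = False; S = True; W = False; E = False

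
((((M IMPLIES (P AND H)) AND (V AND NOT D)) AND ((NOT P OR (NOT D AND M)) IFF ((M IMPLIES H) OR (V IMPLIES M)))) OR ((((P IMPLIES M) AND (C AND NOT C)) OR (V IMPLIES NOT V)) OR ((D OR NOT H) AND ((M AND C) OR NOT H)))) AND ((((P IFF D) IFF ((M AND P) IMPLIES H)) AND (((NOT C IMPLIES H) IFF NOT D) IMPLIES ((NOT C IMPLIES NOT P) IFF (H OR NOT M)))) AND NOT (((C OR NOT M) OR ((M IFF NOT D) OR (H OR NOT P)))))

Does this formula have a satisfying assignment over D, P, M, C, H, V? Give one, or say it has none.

Case H = True: the conjunct NOT (((C OR NOT M) OR ((M IFF NOT D) OR (H OR NOT P)))) becomes NOT (((C OR NOT M) OR True)) = False.
Case H = False: the formula simplifies to (((P IFF D) IFF NOT ((M AND P))) AND ((C IFF NOT D) IMPLIES ((NOT C IMPLIES NOT P) IFF NOT M))) AND NOT (((C OR NOT M) OR ((M IFF NOT D) OR NOT P))).
  P = True: simplifies to ((D IFF NOT M) AND ((C IFF NOT D) IMPLIES (C IFF NOT M))) AND NOT (((C OR NOT M) OR (M IFF NOT D))).
    M = True: simplifies to (NOT D AND ((C IFF NOT D) IMPLIES NOT C)) AND NOT ((C OR NOT D)).
      D = True: the conjunct NOT D is False.
      D = False: the conjunct NOT ((C OR NOT D)) becomes NOT ((C OR True)) = False.
    M = False: the conjunct NOT (((C OR NOT M) OR (M IFF NOT D))) becomes NOT ((True OR D)) = False.
  P = False: the conjunct NOT (((C OR NOT M) OR ((M IFF NOT D) OR NOT P))) becomes NOT (((C OR NOT M) OR True)) = False.
Both cases fail — unsatisfiable.

Unsatisfiable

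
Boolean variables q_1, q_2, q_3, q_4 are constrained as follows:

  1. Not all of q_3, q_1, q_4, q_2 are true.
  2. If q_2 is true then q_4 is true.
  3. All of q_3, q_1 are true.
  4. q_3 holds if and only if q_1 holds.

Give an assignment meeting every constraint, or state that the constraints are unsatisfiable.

q_1 = True; q_2 = False; q_3 = True; q_4 = False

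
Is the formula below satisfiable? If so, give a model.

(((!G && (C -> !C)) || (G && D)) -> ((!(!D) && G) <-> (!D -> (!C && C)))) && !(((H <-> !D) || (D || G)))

C: False; H: False; G: False; D: False

  ((!G && (C -> !C)) || (G && D)) -> ((!(!D) && G) <-> (!D -> (!C && C))) = True
    (!G && (C -> !C)) || (G && D) = True
      !G && (C -> !C) = True
        !G = True
        C -> !C = True
          !C = True
      G && D = False
    (!(!D) && G) <-> (!D -> (!C && C)) = True
      !(!D) && G = False
        !(!D) = False
          !D = True
      !D -> (!C && C) = False
        !D = True
        !C && C = False
          !C = True
  !(((H <-> !D) || (D || G))) = True
    (H <-> !D) || (D || G) = False
      H <-> !D = False
        !D = True
      D || G = False
Both conjuncts True, so the formula holds.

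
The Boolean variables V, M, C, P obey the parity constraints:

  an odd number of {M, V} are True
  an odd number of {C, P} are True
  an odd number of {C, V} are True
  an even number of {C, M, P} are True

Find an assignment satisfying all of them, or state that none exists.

V = False; M = True; C = True; P = False

{M, V}: 1 true → odd ✓
{C, P}: 1 true → odd ✓
{C, V}: 1 true → odd ✓
{C, M, P}: 2 true → even ✓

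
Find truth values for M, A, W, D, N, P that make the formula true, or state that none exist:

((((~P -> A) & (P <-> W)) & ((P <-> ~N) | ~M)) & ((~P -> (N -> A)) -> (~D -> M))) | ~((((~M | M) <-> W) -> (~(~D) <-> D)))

M=T, A=T, W=T, D=F, N=F, P=T

  ((((~P -> A) & (P <-> W)) & ((P <-> ~N) | ~M)) & ((~P -> (N -> A)) -> (~D -> M))) | ~((((~M | M) <-> W) -> (~(~D) <-> D))) = True
    (((~P -> A) & (P <-> W)) & ((P <-> ~N) | ~M)) & ((~P -> (N -> A)) -> (~D -> M)) = True
      ((~P -> A) & (P <-> W)) & ((P <-> ~N) | ~M) = True
        (~P -> A) & (P <-> W) = True
          ~P -> A = True
            ~P = False
          P <-> W = True
        (P <-> ~N) | ~M = True
          P <-> ~N = True
            ~N = True
          ~M = False
      (~P -> (N -> A)) -> (~D -> M) = True
        ~P -> (N -> A) = True
          ~P = False
          N -> A = True
        ~D -> M = True
          ~D = True
    ~((((~M | M) <-> W) -> (~(~D) <-> D))) = False
      ((~M | M) <-> W) -> (~(~D) <-> D) = True
        (~M | M) <-> W = True
          ~M | M = True
            ~M = False
        ~(~D) <-> D = True
          ~(~D) = False
            ~D = True
The formula evaluates to True.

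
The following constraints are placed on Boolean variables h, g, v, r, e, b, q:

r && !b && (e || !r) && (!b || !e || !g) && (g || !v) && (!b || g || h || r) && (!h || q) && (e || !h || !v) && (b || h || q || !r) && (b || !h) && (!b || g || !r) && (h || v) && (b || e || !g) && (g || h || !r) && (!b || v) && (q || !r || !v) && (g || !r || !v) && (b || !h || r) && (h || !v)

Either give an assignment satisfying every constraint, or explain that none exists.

No satisfying assignment exists.

Case r = True:
  (!b) forces b = False.
  (e || !r) forces e = True.
  (b || !h) forces h = False.
  (b || h || q || !r) forces q = True.
  (h || v) forces v = True.
  Clause (h || !v) is falsified — contradiction.
Case r = False:
  Clause (r) is falsified — contradiction.
Both cases fail, so the formula is unsatisfiable.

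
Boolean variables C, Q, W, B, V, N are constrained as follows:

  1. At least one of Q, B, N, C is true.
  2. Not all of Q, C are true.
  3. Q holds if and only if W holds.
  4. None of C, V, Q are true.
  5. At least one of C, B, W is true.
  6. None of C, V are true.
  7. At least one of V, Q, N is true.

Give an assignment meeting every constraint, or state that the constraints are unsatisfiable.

C: False, Q: False, W: False, B: True, V: False, N: True

  (1) {Q, B, N, C}: 2 true — at least one ✓
  (2) {Q, C}: 0/2 true — not all ✓
  (3) Q=F, W=F — same ✓
  (4) {C, V, Q}: 0 true — none ✓
  (5) {C, B, W}: 1 true — at least one ✓
  (6) {C, V}: 0 true — none ✓
  (7) {V, Q, N}: 1 true — at least one ✓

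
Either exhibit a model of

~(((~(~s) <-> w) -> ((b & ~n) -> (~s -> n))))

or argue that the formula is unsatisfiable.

s: False, w: False, b: True, n: False

  ~(((~(~s) <-> w) -> ((b & ~n) -> (~s -> n)))) = True
    (~(~s) <-> w) -> ((b & ~n) -> (~s -> n)) = False
      ~(~s) <-> w = True
        ~(~s) = False
          ~s = True
      (b & ~n) -> (~s -> n) = False
        b & ~n = True
          ~n = True
        ~s -> n = False
          ~s = True
The formula evaluates to True.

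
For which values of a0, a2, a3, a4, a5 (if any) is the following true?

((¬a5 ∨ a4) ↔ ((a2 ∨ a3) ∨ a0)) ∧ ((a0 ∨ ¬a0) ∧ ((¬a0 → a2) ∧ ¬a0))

a0 = False, a2 = True, a3 = True, a4 = True, a5 = False

  (¬a5 ∨ a4) ↔ ((a2 ∨ a3) ∨ a0) = True
    ¬a5 ∨ a4 = True
      ¬a5 = True
    (a2 ∨ a3) ∨ a0 = True
      a2 ∨ a3 = True
  (a0 ∨ ¬a0) ∧ ((¬a0 → a2) ∧ ¬a0) = True
    a0 ∨ ¬a0 = True
      ¬a0 = True
    (¬a0 → a2) ∧ ¬a0 = True
      ¬a0 → a2 = True
        ¬a0 = True
      ¬a0 = True
Both conjuncts True, so the formula holds.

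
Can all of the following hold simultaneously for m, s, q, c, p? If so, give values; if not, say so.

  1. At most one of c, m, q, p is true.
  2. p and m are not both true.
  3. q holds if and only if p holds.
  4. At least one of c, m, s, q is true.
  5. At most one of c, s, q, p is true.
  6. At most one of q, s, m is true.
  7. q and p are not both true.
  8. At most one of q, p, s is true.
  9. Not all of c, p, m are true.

m: True; s: False; q: False; c: False; p: False

  (1) {c, m, q, p}: 1 true — at most one ✓
  (2) p=F, m=T — not both ✓
  (3) q=F, p=F — same ✓
  (4) {c, m, s, q}: 1 true — at least one ✓
  (5) {c, s, q, p}: 0 true — at most one ✓
  (6) {q, s, m}: 1 true — at most one ✓
  (7) q=F, p=F — not both ✓
  (8) {q, p, s}: 0 true — at most one ✓
  (9) {c, p, m}: 1/3 true — not all ✓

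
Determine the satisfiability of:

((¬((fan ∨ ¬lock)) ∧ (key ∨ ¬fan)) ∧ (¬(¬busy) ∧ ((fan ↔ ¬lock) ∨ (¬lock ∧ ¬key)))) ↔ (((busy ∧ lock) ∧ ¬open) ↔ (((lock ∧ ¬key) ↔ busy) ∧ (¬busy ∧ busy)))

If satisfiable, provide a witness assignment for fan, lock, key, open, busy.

fan = False; lock = True; key = True; open = True; busy = True

  ((¬((fan ∨ ¬lock)) ∧ (key ∨ ¬fan)) ∧ (¬(¬busy) ∧ ((fan ↔ ¬lock) ∨ (¬lock ∧ ¬key)))) ↔ (((busy ∧ lock) ∧ ¬open) ↔ (((lock ∧ ¬key) ↔ busy) ∧ (¬busy ∧ busy))) = True
    (¬((fan ∨ ¬lock)) ∧ (key ∨ ¬fan)) ∧ (¬(¬busy) ∧ ((fan ↔ ¬lock) ∨ (¬lock ∧ ¬key))) = True
      ¬((fan ∨ ¬lock)) ∧ (key ∨ ¬fan) = True
        ¬((fan ∨ ¬lock)) = True
          fan ∨ ¬lock = False
            ¬lock = False
        key ∨ ¬fan = True
          ¬fan = True
      ¬(¬busy) ∧ ((fan ↔ ¬lock) ∨ (¬lock ∧ ¬key)) = True
        ¬(¬busy) = True
          ¬busy = False
        (fan ↔ ¬lock) ∨ (¬lock ∧ ¬key) = True
          fan ↔ ¬lock = True
            ¬lock = False
          ¬lock ∧ ¬key = False
            ¬lock = False
            ¬key = False
    ((busy ∧ lock) ∧ ¬open) ↔ (((lock ∧ ¬key) ↔ busy) ∧ (¬busy ∧ busy)) = True
      (busy ∧ lock) ∧ ¬open = False
        busy ∧ lock = True
        ¬open = False
      ((lock ∧ ¬key) ↔ busy) ∧ (¬busy ∧ busy) = False
        (lock ∧ ¬key) ↔ busy = False
          lock ∧ ¬key = False
            ¬key = False
        ¬busy ∧ busy = False
          ¬busy = False
The formula evaluates to True.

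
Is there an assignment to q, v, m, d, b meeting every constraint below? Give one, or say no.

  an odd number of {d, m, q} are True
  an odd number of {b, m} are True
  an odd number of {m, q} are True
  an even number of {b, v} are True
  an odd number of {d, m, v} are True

q=T, v=T, m=F, d=F, b=T

{d, m, q}: 1 true → odd ✓
{b, m}: 1 true → odd ✓
{m, q}: 1 true → odd ✓
{b, v}: 2 true → even ✓
{d, m, v}: 1 true → odd ✓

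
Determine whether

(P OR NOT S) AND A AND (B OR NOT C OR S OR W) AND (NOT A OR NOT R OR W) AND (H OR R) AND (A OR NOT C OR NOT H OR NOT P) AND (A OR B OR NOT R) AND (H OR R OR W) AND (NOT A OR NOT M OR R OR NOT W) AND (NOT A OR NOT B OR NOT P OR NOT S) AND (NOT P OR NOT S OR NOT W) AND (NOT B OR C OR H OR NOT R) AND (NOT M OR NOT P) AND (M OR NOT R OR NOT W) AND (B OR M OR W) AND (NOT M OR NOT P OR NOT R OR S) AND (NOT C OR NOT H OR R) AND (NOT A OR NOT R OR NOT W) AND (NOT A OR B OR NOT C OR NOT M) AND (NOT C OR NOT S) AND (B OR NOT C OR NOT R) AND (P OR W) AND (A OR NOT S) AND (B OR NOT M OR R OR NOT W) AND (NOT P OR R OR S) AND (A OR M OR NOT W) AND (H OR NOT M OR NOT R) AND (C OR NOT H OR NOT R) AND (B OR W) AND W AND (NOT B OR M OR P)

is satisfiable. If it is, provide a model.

M: False, B: False, R: False, H: True, C: False, P: False, A: True, S: False, W: True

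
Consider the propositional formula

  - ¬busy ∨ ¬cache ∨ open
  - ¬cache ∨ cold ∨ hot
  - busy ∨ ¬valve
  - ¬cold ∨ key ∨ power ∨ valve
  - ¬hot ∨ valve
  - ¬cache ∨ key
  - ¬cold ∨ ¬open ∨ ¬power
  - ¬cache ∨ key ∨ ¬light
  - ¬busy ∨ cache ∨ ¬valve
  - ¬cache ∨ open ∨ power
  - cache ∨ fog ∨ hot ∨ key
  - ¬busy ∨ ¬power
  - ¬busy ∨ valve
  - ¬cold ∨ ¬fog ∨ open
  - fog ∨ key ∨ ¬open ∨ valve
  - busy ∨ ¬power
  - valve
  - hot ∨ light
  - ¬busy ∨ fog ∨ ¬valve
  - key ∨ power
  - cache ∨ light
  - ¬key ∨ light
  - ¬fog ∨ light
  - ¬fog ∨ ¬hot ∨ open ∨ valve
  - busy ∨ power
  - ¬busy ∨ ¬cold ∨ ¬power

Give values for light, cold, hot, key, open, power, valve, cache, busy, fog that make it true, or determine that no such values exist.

light=T, cold=T, hot=T, key=T, open=T, power=F, valve=T, cache=T, busy=T, fog=T

Unit clause (valve) forces valve = True.
In (busy ∨ ¬valve) only busy is left, so busy = True.
In (¬busy ∨ cache ∨ ¬valve) only cache is left, so cache = True.
In (¬busy ∨ ¬power) only ¬power is left, so power = False.
In (¬busy ∨ fog ∨ ¬valve) only fog is left, so fog = True.
In (key ∨ power) only key is left, so key = True.
In (¬key ∨ light) only light is left, so light = True.
In (¬busy ∨ ¬cache ∨ open) only open is left, so open = True.
Set cold = True.
Set hot = True.
All clauses satisfied.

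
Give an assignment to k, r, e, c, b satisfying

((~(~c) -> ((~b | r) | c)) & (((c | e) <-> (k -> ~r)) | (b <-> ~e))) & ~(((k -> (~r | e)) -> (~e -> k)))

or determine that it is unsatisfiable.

k = False; r = True; e = False; c = True; b = False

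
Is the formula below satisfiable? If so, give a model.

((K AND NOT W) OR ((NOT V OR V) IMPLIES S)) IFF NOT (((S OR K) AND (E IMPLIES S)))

K = True; W = False; S = False; V = True; E = True

  ((K AND NOT W) OR ((NOT V OR V) IMPLIES S)) IFF NOT (((S OR K) AND (E IMPLIES S))) = True
    (K AND NOT W) OR ((NOT V OR V) IMPLIES S) = True
      K AND NOT W = True
        NOT W = True
      (NOT V OR V) IMPLIES S = False
        NOT V OR V = True
          NOT V = False
    NOT (((S OR K) AND (E IMPLIES S))) = True
      (S OR K) AND (E IMPLIES S) = False
        S OR K = True
        E IMPLIES S = False
The formula evaluates to True.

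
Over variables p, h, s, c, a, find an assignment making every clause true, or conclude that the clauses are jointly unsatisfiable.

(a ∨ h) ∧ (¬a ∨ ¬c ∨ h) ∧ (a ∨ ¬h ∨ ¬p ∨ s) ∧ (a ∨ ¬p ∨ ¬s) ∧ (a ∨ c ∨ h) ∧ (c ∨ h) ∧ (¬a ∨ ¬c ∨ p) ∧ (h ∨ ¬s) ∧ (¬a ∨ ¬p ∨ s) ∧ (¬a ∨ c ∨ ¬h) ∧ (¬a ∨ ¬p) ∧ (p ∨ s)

p: False, h: True, s: True, c: True, a: False

Try p = True:
  (¬a ∨ ¬p) forces a = False.
  (a ∨ h) forces h = True.
  (a ∨ ¬h ∨ ¬p ∨ s) forces s = True.
  clause (a ∨ ¬p ∨ ¬s) is falsified — backtrack.
So p = False.
  then (p ∨ s) forces s = True.
  then (h ∨ ¬s) forces h = True.
Set c = True.
  then (¬a ∨ ¬c ∨ p) forces a = False.
All clauses satisfied.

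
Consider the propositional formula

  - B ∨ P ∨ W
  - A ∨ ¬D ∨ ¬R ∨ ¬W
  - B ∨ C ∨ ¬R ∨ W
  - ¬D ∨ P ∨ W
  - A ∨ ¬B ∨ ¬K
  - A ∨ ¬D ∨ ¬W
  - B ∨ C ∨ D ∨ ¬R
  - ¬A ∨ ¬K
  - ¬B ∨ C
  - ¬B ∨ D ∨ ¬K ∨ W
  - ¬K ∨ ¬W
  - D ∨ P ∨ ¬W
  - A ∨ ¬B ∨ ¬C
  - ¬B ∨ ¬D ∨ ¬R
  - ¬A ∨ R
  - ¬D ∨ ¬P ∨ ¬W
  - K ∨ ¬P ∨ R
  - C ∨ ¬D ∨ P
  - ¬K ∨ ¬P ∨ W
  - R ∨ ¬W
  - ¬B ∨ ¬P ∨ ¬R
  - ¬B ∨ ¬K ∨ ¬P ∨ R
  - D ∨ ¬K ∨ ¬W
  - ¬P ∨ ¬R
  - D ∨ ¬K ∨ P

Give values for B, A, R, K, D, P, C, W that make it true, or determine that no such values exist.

B=F; A=T; R=T; K=F; D=T; P=F; C=T; W=T

Set B = False.
Set A = True.
  then (¬A ∨ ¬K) forces K = False.
  then (¬A ∨ R) forces R = True.
  then (¬P ∨ ¬R) forces P = False.
  then (B ∨ P ∨ W) forces W = True.
  then (D ∨ P ∨ ¬W) forces D = True.
  then (C ∨ ¬D ∨ P) forces C = True.
All clauses satisfied.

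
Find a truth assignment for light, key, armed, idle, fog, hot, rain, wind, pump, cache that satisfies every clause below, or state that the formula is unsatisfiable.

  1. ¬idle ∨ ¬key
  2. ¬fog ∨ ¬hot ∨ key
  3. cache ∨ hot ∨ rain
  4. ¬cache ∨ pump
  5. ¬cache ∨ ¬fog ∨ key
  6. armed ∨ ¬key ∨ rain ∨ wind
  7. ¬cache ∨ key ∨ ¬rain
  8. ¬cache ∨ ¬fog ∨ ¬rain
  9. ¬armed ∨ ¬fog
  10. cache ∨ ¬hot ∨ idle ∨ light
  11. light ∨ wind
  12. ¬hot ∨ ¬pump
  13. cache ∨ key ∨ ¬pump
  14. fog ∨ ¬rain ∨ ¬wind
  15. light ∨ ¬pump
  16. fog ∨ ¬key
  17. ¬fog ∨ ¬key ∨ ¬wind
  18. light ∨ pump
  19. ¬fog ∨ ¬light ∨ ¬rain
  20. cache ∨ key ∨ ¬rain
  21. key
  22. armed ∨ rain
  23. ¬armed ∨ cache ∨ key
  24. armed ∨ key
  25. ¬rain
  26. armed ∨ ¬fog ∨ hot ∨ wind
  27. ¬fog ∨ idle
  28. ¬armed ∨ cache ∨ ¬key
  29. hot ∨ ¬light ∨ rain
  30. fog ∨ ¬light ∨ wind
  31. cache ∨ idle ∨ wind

Case key = True:
  (¬idle ∨ ¬key) forces idle = False.
  (fog ∨ ¬key) forces fog = True.
  Clause (¬fog ∨ idle) is falsified — contradiction.
Case key = False:
  Clause (key) is falsified — contradiction.
Both cases fail, so the formula is unsatisfiable.

UNSATISFIABLE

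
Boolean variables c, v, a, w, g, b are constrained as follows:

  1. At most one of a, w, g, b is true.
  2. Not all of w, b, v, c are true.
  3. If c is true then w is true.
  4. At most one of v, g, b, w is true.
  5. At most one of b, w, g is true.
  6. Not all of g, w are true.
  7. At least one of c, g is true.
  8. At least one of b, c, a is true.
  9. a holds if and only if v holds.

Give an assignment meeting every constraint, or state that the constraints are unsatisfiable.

c = True; v = False; a = False; w = True; g = False; b = False

  (1) {a, w, g, b}: 1 true — at most one ✓
  (2) {w, b, v, c}: 2/4 true — not all ✓
  (3) c=T ⇒ w: T ✓
  (4) {v, g, b, w}: 1 true — at most one ✓
  (5) {b, w, g}: 1 true — at most one ✓
  (6) {g, w}: 1/2 true — not all ✓
  (7) {c, g}: 1 true — at least one ✓
  (8) {b, c, a}: 1 true — at least one ✓
  (9) a=F, v=F — same ✓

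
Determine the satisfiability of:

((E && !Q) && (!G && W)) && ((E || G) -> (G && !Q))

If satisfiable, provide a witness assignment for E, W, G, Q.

No satisfying assignment exists.

Case G = True: the conjunct !G is False.
Case G = False: the formula simplifies to ((E && !Q) && W) && !E.
  E = True: the conjunct !E is False.
  E = False: the conjunct E is False.
Both cases fail — unsatisfiable.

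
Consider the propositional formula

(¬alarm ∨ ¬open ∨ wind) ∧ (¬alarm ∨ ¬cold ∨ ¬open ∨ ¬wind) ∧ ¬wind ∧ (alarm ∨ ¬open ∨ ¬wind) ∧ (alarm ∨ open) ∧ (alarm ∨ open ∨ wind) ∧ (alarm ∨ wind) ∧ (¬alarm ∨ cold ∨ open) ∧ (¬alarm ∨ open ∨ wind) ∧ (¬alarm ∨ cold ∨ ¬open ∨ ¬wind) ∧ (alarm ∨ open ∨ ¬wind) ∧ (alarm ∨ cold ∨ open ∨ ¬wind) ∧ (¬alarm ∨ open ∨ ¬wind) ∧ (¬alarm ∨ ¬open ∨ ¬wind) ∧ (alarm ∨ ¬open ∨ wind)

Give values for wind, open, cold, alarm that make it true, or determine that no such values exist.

UNSATISFIABLE

Case wind = True:
  Clause (¬wind) is falsified — contradiction.
Case wind = False:
  (alarm ∨ wind) forces alarm = True.
  (¬alarm ∨ ¬open ∨ wind) forces open = False.
  Clause (¬alarm ∨ open ∨ wind) is falsified — contradiction.
Both cases fail, so the formula is unsatisfiable.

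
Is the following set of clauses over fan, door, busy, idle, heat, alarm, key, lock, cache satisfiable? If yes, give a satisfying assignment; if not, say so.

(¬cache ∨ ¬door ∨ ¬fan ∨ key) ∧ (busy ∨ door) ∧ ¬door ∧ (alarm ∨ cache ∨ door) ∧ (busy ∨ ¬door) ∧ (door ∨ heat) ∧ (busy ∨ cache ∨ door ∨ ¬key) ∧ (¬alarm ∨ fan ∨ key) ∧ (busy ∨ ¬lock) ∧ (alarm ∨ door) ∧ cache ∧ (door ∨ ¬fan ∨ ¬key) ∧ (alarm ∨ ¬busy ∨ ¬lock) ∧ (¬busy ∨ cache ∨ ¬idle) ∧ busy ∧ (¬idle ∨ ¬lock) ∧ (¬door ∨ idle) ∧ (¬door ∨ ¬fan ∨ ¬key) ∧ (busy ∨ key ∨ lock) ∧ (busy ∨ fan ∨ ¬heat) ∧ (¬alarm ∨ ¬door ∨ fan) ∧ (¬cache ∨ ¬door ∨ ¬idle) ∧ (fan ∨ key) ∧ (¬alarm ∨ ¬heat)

Unsatisfiable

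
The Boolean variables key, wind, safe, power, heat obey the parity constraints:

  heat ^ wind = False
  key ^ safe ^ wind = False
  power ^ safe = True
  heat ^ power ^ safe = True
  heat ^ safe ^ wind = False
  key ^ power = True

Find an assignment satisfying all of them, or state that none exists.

key = False, wind = False, safe = False, power = True, heat = False

heat ^ wind = F ^ F = False ✓
key ^ safe ^ wind = F ^ F ^ F = False ✓
power ^ safe = T ^ F = True ✓
heat ^ power ^ safe = F ^ T ^ F = True ✓
heat ^ safe ^ wind = F ^ F ^ F = False ✓
key ^ power = F ^ T = True ✓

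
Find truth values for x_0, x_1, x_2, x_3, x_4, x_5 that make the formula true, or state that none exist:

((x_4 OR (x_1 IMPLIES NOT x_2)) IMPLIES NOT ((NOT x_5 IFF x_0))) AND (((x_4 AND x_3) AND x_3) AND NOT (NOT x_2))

x_0 = False, x_1 = True, x_2 = True, x_3 = True, x_4 = True, x_5 = False

  (x_4 OR (x_1 IMPLIES NOT x_2)) IMPLIES NOT ((NOT x_5 IFF x_0)) = True
    x_4 OR (x_1 IMPLIES NOT x_2) = True
      x_1 IMPLIES NOT x_2 = False
        NOT x_2 = False
    NOT ((NOT x_5 IFF x_0)) = True
      NOT x_5 IFF x_0 = False
        NOT x_5 = True
  ((x_4 AND x_3) AND x_3) AND NOT (NOT x_2) = True
    (x_4 AND x_3) AND x_3 = True
      x_4 AND x_3 = True
    NOT (NOT x_2) = True
      NOT x_2 = False
Both conjuncts True, so the formula holds.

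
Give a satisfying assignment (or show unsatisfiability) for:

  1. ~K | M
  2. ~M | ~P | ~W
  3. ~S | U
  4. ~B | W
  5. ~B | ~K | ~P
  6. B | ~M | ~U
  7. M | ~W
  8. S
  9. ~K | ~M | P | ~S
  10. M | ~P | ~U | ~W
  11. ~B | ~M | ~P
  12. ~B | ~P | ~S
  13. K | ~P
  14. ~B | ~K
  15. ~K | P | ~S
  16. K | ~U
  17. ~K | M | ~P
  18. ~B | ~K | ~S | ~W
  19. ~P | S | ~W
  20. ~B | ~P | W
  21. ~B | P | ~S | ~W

Case S = True:
  (~S | U) forces U = True.
  (K | ~U) forces K = True.
  (~K | M) forces M = True.
  (B | ~M | ~U) forces B = True.
  Clause (~B | ~K) is falsified — contradiction.
Case S = False:
  Clause (S) is falsified — contradiction.
Both cases fail, so the formula is unsatisfiable.

Unsatisfiable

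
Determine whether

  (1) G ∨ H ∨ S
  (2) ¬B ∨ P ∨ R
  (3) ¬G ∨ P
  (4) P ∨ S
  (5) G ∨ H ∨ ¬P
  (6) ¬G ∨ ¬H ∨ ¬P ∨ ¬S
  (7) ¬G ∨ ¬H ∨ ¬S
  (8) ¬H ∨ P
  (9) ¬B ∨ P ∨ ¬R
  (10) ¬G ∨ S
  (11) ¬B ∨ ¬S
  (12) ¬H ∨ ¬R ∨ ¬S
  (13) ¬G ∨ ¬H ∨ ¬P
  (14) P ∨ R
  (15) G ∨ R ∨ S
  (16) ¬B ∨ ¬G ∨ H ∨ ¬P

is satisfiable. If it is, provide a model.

Set B = False.
Set P = False.
  then (¬G ∨ P) forces G = False.
  then (P ∨ S) forces S = True.
  then (¬H ∨ P) forces H = False.
  then (P ∨ R) forces R = True.
All clauses satisfied.

B: False, P: False, R: True, S: True, G: False, H: False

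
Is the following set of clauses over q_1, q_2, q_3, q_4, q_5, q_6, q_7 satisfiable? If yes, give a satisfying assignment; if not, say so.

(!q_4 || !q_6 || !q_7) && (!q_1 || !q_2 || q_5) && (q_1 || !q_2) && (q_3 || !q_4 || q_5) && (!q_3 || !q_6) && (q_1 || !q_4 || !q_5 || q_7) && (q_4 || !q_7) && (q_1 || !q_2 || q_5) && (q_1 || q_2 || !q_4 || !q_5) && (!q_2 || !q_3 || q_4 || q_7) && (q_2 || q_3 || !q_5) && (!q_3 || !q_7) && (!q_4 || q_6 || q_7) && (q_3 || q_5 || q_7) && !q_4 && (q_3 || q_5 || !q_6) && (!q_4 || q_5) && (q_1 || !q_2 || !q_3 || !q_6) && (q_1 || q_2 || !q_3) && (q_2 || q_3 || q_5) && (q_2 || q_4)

Unit clause (!q_4) forces q_4 = False.
In (q_2 || q_4) only q_2 is left, so q_2 = True.
In (q_1 || !q_2) only q_1 is left, so q_1 = True.
In (q_4 || !q_7) only !q_7 is left, so q_7 = False.
In (!q_2 || !q_3 || q_4 || q_7) only !q_3 is left, so q_3 = False.
In (q_3 || q_5 || q_7) only q_5 is left, so q_5 = True.
Set q_6 = False.
All clauses satisfied.

q_1 = True; q_2 = True; q_3 = False; q_4 = False; q_5 = True; q_6 = False; q_7 = False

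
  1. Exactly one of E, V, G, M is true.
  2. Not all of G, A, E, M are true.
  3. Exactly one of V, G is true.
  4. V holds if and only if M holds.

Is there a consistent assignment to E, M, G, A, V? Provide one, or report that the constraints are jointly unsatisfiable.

E = False, M = False, G = True, A = False, V = False

  (1) {E, V, G, M}: 1 true — exactly one ✓
  (2) {G, A, E, M}: 1/4 true — not all ✓
  (3) {V, G}: 1 true — exactly one ✓
  (4) V=F, M=F — same ✓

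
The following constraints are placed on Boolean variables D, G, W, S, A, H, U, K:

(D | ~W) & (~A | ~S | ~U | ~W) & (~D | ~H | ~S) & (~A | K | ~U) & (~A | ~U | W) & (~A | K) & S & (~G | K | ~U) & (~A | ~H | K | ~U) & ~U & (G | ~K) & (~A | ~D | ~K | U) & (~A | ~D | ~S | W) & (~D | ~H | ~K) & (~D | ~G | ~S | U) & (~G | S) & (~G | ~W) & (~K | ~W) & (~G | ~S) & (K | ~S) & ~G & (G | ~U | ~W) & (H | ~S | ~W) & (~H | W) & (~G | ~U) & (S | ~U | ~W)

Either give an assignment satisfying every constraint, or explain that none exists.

The formula is unsatisfiable.

Case G = True:
  Clause (~G) is falsified — contradiction.
Case G = False:
  (S) forces S = True.
  (~U) forces U = False.
  (G | ~K) forces K = False.
  Clause (K | ~S) is falsified — contradiction.
Both cases fail, so the formula is unsatisfiable.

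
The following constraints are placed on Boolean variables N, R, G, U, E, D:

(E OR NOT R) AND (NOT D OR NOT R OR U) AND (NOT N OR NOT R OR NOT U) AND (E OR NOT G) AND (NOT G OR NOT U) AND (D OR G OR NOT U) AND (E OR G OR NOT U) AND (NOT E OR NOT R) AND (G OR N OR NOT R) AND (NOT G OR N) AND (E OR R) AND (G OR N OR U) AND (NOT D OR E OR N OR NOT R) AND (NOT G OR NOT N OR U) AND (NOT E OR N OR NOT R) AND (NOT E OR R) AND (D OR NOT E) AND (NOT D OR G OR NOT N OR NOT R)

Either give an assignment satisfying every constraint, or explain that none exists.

Unsatisfiable — no assignment works.

Case R = True:
  (E OR NOT R) forces E = True.
  Clause (NOT E OR NOT R) is falsified — contradiction.
Case R = False:
  (E OR R) forces E = True.
  Clause (NOT E OR R) is falsified — contradiction.
Both cases fail, so the formula is unsatisfiable.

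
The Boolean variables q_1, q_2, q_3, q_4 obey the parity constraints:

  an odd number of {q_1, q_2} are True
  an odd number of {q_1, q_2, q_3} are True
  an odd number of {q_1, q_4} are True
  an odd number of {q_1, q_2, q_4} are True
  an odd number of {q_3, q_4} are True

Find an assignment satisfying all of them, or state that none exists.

Adding constraints 2, 4, 5 mod 2: every variable appears an even number of times on the left, so the left side is 0.
But the right sides sum to 1 (mod 2). 0 ≠ 1 — the system is inconsistent.

UNSATISFIABLE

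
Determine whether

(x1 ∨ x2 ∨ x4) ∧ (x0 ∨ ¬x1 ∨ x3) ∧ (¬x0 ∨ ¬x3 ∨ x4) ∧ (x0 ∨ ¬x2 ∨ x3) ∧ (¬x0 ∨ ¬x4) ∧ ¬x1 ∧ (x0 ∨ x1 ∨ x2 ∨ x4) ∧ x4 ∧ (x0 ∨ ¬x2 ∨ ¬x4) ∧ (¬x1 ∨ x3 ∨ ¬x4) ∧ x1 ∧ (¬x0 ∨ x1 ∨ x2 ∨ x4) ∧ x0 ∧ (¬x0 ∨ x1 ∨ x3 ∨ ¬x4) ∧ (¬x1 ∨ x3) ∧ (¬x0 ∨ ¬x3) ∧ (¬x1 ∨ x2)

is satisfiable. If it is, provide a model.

Unsatisfiable — no assignment works.

Case x1 = True:
  Clause (¬x1) is falsified — contradiction.
Case x1 = False:
  Clause (x1) is falsified — contradiction.
Both cases fail, so the formula is unsatisfiable.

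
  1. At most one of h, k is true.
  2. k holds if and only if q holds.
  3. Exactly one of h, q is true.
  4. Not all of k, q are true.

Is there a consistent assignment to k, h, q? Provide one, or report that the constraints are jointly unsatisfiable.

k = False, h = True, q = False

  (1) {h, k}: 1 true — at most one ✓
  (2) k=F, q=F — same ✓
  (3) {h, q}: 1 true — exactly one ✓
  (4) {k, q}: 0/2 true — not all ✓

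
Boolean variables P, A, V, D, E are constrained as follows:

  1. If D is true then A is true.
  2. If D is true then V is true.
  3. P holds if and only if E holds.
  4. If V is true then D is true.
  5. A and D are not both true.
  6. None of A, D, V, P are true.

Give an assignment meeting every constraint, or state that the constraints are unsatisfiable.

P: False, A: False, V: False, D: False, E: False

  (1) D=F ⇒ A: vacuous ✓
  (2) D=F ⇒ V: vacuous ✓
  (3) P=F, E=F — same ✓
  (4) V=F ⇒ D: vacuous ✓
  (5) A=F, D=F — not both ✓
  (6) {A, D, V, P}: 0 true — none ✓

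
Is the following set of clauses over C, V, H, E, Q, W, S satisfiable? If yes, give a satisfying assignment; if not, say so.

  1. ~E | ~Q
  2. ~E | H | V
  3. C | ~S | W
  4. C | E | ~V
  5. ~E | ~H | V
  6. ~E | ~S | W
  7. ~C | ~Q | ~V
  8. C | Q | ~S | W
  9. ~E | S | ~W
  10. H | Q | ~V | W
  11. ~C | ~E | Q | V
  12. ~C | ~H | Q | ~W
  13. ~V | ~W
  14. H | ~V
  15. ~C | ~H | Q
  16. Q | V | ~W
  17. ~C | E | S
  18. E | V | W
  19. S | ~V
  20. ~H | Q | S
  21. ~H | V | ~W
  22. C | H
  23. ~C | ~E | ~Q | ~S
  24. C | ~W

C: True, V: False, H: False, E: False, Q: True, W: True, S: True

Set C = True.
Try V = True:
  (~C | ~Q | ~V) forces Q = False.
  (~V | ~W) forces W = False.
  (H | Q | ~V | W) forces H = True.
  clause (~C | ~H | Q) is falsified — backtrack.
So V = False.
Set H = False.
  then (~E | H | V) forces E = False.
  then (~C | E | S) forces S = True.
  then (E | V | W) forces W = True.
  then (Q | V | ~W) forces Q = True.
All clauses satisfied.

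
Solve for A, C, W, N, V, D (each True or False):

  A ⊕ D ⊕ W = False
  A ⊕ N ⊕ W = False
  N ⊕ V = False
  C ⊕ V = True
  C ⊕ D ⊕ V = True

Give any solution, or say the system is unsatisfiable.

A: True, C: True, W: True, N: False, V: False, D: False

A ⊕ D ⊕ W = T ⊕ F ⊕ T = False ✓
A ⊕ N ⊕ W = T ⊕ F ⊕ T = False ✓
N ⊕ V = F ⊕ F = False ✓
C ⊕ V = T ⊕ F = True ✓
C ⊕ D ⊕ V = T ⊕ F ⊕ F = True ✓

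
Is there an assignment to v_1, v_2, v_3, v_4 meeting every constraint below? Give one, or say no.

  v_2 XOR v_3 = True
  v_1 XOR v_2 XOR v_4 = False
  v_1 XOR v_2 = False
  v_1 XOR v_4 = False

v_1 = False, v_2 = False, v_3 = True, v_4 = False

v_2 XOR v_3 = F XOR T = True ✓
v_1 XOR v_2 XOR v_4 = F XOR F XOR F = False ✓
v_1 XOR v_2 = F XOR F = False ✓
v_1 XOR v_4 = F XOR F = False ✓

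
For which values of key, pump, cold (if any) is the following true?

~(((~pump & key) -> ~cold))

key = True; pump = False; cold = True

  ~(((~pump & key) -> ~cold)) = True
    (~pump & key) -> ~cold = False
      ~pump & key = True
        ~pump = True
      ~cold = False
The formula evaluates to True.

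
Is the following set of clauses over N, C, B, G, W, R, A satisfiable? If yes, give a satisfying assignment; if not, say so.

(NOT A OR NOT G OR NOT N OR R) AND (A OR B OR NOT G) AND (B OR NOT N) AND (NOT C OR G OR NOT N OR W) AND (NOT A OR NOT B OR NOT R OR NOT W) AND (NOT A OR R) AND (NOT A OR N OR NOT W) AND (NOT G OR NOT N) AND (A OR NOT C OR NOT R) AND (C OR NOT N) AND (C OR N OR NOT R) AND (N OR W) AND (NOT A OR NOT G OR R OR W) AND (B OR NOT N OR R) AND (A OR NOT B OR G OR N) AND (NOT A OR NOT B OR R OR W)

N = False, C = False, B = True, G = True, W = True, R = False, A = False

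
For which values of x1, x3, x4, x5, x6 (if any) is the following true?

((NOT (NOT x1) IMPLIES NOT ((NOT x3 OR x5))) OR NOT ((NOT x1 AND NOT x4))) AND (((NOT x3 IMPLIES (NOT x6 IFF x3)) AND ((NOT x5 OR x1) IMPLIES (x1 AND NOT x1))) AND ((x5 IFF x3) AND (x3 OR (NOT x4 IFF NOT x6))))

x1: False; x3: True; x4: False; x5: True; x6: False

  (NOT (NOT x1) IMPLIES NOT ((NOT x3 OR x5))) OR NOT ((NOT x1 AND NOT x4)) = True
    NOT (NOT x1) IMPLIES NOT ((NOT x3 OR x5)) = True
      NOT (NOT x1) = False
        NOT x1 = True
      NOT ((NOT x3 OR x5)) = False
        NOT x3 OR x5 = True
          NOT x3 = False
    NOT ((NOT x1 AND NOT x4)) = False
      NOT x1 AND NOT x4 = True
        NOT x1 = True
        NOT x4 = True
  ((NOT x3 IMPLIES (NOT x6 IFF x3)) AND ((NOT x5 OR x1) IMPLIES (x1 AND NOT x1))) AND ((x5 IFF x3) AND (x3 OR (NOT x4 IFF NOT x6))) = True
    (NOT x3 IMPLIES (NOT x6 IFF x3)) AND ((NOT x5 OR x1) IMPLIES (x1 AND NOT x1)) = True
      NOT x3 IMPLIES (NOT x6 IFF x3) = True
        NOT x3 = False
        NOT x6 IFF x3 = True
          NOT x6 = True
      (NOT x5 OR x1) IMPLIES (x1 AND NOT x1) = True
        NOT x5 OR x1 = False
          NOT x5 = False
        x1 AND NOT x1 = False
          NOT x1 = True
    (x5 IFF x3) AND (x3 OR (NOT x4 IFF NOT x6)) = True
      x5 IFF x3 = True
      x3 OR (NOT x4 IFF NOT x6) = True
        NOT x4 IFF NOT x6 = True
          NOT x4 = True
          NOT x6 = True
Both conjuncts True, so the formula holds.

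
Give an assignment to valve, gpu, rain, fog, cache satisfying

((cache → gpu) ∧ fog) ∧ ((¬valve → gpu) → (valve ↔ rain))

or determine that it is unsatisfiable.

valve=T, gpu=T, rain=T, fog=T, cache=F

  (cache → gpu) ∧ fog = True
    cache → gpu = True
  (¬valve → gpu) → (valve ↔ rain) = True
    ¬valve → gpu = True
      ¬valve = False
    valve ↔ rain = True
Both conjuncts True, so the formula holds.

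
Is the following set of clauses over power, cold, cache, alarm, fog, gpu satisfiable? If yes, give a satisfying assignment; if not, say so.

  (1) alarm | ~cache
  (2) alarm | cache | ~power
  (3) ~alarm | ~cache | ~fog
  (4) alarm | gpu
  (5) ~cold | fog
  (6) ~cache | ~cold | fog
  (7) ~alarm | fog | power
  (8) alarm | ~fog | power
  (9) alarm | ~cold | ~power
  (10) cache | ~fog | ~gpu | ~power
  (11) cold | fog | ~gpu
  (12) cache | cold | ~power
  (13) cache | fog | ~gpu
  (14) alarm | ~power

power=F, cold=T, cache=F, alarm=T, fog=T, gpu=T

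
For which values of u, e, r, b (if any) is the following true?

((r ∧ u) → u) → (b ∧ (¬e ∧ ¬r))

u = True; e = False; r = False; b = True

  ((r ∧ u) → u) → (b ∧ (¬e ∧ ¬r)) = True
    (r ∧ u) → u = True
      r ∧ u = False
    b ∧ (¬e ∧ ¬r) = True
      ¬e ∧ ¬r = True
        ¬e = True
        ¬r = True
The formula evaluates to True.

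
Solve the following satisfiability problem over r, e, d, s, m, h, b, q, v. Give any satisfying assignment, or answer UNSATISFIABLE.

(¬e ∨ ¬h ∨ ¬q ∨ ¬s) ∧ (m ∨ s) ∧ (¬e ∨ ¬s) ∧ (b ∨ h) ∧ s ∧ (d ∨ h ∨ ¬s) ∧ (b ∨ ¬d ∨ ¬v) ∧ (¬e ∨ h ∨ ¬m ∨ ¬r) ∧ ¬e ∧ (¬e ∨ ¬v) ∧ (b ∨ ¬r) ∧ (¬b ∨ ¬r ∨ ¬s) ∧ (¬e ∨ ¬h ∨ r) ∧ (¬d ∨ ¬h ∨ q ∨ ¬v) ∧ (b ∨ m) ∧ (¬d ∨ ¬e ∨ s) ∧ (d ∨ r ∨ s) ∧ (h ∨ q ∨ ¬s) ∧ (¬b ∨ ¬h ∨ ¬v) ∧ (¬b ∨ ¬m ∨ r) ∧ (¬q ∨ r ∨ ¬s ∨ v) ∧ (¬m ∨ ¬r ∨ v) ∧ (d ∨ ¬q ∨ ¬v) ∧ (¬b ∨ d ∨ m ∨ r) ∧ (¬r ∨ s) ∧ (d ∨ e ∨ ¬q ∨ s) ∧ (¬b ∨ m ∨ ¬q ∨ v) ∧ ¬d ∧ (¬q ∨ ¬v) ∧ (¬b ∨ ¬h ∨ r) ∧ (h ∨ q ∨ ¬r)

r = False, e = False, d = False, s = True, m = True, h = True, b = False, q = False, v = True

Unit clause (s) forces s = True.
Unit clause (¬e) forces e = False.
Unit clause (¬d) forces d = False.
In (d ∨ h ∨ ¬s) only h is left, so h = True.
Try r = True:
  (b ∨ ¬r) forces b = True.
  clause (¬b ∨ ¬r ∨ ¬s) is falsified — backtrack.
So r = False.
  then (¬b ∨ ¬h ∨ r) forces b = False.
  then (b ∨ m) forces m = True.
Set q = False.
Set v = True.
All clauses satisfied.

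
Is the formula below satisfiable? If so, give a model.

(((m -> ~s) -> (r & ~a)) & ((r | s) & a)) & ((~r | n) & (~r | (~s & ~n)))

n = True; r = False; s = True; m = True; a = True

  ((m -> ~s) -> (r & ~a)) & ((r | s) & a) = True
    (m -> ~s) -> (r & ~a) = True
      m -> ~s = False
        ~s = False
      r & ~a = False
        ~a = False
    (r | s) & a = True
      r | s = True
  (~r | n) & (~r | (~s & ~n)) = True
    ~r | n = True
      ~r = True
    ~r | (~s & ~n) = True
      ~r = True
      ~s & ~n = False
        ~s = False
        ~n = False
Both conjuncts True, so the formula holds.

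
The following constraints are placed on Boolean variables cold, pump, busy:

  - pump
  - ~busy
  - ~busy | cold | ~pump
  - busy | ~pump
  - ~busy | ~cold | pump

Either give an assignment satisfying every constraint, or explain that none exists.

Case pump = True:
  (~busy) forces busy = False.
  Clause (busy | ~pump) is falsified — contradiction.
Case pump = False:
  Clause (pump) is falsified — contradiction.
Both cases fail, so the formula is unsatisfiable.

No satisfying assignment exists.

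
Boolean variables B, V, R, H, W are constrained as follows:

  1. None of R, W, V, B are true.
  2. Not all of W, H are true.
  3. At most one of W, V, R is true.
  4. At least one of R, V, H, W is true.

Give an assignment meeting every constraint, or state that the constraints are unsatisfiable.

B=F, V=F, R=F, H=T, W=F

  (1) {R, W, V, B}: 0 true — none ✓
  (2) {W, H}: 1/2 true — not all ✓
  (3) {W, V, R}: 0 true — at most one ✓
  (4) {R, V, H, W}: 1 true — at least one ✓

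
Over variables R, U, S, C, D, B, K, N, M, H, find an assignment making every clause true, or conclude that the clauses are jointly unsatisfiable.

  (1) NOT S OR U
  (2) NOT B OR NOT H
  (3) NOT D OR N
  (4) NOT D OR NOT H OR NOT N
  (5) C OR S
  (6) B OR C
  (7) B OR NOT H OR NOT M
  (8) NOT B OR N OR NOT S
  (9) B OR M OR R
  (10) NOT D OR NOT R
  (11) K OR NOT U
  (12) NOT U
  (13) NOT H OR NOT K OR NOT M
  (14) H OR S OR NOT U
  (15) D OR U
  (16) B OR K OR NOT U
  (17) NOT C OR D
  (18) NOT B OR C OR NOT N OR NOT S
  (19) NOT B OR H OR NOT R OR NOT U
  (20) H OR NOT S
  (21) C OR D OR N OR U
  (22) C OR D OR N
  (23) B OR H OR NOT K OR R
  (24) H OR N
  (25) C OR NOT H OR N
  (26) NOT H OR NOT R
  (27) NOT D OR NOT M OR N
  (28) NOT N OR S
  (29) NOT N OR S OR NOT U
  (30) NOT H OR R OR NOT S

Case U = True:
  Clause (NOT U) is falsified — contradiction.
Case U = False:
  (NOT S OR U) forces S = False.
  (C OR S) forces C = True.
  (D OR U) forces D = True.
  (NOT D OR N) forces N = True.
  Clause (NOT N OR S) is falsified — contradiction.
Both cases fail, so the formula is unsatisfiable.

No satisfying assignment exists.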